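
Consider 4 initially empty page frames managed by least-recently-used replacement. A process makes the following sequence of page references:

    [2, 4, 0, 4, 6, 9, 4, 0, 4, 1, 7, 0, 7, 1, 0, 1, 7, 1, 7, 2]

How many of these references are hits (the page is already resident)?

12

2: miss, frames {2}
4: miss, frames {2,4}
0: miss, frames {2,4,0}
4: hit
6: miss, frames {2,0,4,6}
9: miss, evict 2, frames {0,4,6,9}
4: hit
0: hit
4: hit
1: miss, evict 6, frames {9,0,4,1}
7: miss, evict 9, frames {0,4,1,7}
0: hit
7: hit
1: hit
0: hit
1: hit
7: hit
1: hit
7: hit
2: miss, evict 4, frames {0,1,7,2}
Hits: 12.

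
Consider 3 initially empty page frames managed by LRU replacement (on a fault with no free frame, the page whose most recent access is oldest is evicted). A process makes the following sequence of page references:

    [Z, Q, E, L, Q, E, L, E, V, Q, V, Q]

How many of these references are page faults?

Z → fault, frames (Z)
Q → fault, frames (Z Q)
E → fault, frames (Z Q E)
L → fault, evict Z, frames (Q E L)
Q → hit
E → hit
L → hit
E → hit
V → fault, evict Q, frames (L E V)
Q → fault, evict L, frames (E V Q)
V → hit
Q → hit
Page faults: 6.

6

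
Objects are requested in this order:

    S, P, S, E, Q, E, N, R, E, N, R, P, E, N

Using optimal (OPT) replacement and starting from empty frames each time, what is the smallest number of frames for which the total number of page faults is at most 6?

4

f=1: 14 faults
f=2: 9 faults
f=3: 7 faults
f=4: 6 faults
f=5: 6 faults
f=6: 6 faults
Smallest f with faults ≤ 6 is 4.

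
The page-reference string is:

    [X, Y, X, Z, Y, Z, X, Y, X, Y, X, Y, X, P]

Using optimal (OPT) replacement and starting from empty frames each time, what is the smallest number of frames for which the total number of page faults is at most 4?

f=1: 14 faults
f=2: 5 faults
f=3: 4 faults
f=4: 4 faults
Smallest f with faults ≤ 4 is 3.

3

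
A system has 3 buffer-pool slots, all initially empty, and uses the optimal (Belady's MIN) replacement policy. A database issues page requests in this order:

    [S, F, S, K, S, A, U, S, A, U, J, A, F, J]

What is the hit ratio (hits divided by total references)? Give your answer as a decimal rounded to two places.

S → fault, frames [S]
F → fault, frames [S, F]
S → hit
K → fault, frames [S, F, K]
S → hit
A → fault, evict K, frames [S, F, A]
U → fault, evict F, frames [S, A, U]
S → hit
A → hit
U → hit
J → fault, evict U, frames [S, A, J]
A → hit
F → fault, evict A, frames [S, J, F]
J → hit
Hits: 7 of 14 references → 7/14 = 0.5000.

0.50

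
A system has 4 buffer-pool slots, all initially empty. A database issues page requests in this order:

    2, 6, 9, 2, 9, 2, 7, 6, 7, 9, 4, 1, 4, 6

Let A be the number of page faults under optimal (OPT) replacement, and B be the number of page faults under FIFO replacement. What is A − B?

Under OPT: F F F . . . F . . . F F . . → 6 faults.
Under FIFO: F F F . . . F . . . F F . F → 7 faults.
A − B = 6 − 7 = -1.

-1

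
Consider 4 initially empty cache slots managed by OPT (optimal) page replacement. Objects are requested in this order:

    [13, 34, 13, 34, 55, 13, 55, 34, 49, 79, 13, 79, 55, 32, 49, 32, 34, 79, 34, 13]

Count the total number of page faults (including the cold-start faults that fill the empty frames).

7

13 → fault, frames {13}
34 → fault, frames {13,34}
13 → hit
34 → hit
55 → fault, frames {13,34,55}
13 → hit
55 → hit
34 → hit
49 → fault, frames {13,34,55,49}
79 → fault, evict 34, frames {13,55,49,79}
13 → hit
79 → hit
55 → hit
32 → fault, evict 55, frames {13,49,79,32}
49 → hit
32 → hit
34 → fault, evict 32, frames {13,49,79,34}
79 → hit
34 → hit
13 → hit
Page faults: 7.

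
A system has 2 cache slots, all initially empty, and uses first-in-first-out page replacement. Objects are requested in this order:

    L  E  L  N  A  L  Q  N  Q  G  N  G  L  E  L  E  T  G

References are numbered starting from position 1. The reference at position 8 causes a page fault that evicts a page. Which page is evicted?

L

pos 1: L -> miss, frames {L}
pos 2: E -> miss, frames {L,E}
pos 3: L -> hit
pos 4: N -> miss, evict L, frames {E,N}
pos 5: A -> miss, evict E, frames {N,A}
pos 6: L -> miss, evict N, frames {A,L}
pos 7: Q -> miss, evict A, frames {L,Q}
pos 8: N -> miss, evict L, frames {Q,N}
At position 8, page L is evicted.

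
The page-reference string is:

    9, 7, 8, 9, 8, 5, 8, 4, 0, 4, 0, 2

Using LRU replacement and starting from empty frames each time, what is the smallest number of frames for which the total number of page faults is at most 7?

3

f=1: 12 faults
f=2: 8 faults
f=3: 7 faults
f=4: 7 faults
f=5: 7 faults
f=6: 7 faults
f=7: 7 faults
Smallest f with faults ≤ 7 is 3.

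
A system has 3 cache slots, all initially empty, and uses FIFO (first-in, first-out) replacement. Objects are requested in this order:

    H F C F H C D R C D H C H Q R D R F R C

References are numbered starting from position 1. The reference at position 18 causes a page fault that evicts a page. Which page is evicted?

pos 1: H: miss, frames [H]
pos 2: F: miss, frames [H, F]
pos 3: C: miss, frames [H, F, C]
pos 4: F: hit
pos 5: H: hit
pos 6: C: hit
pos 7: D: miss, evict H, frames [F, C, D]
pos 8: R: miss, evict F, frames [C, D, R]
pos 9: C: hit
pos 10: D: hit
pos 11: H: miss, evict C, frames [D, R, H]
pos 12: C: miss, evict D, frames [R, H, C]
pos 13: H: hit
pos 14: Q: miss, evict R, frames [H, C, Q]
pos 15: R: miss, evict H, frames [C, Q, R]
pos 16: D: miss, evict C, frames [Q, R, D]
pos 17: R: hit
pos 18: F: miss, evict Q, frames [R, D, F]
At position 18, page Q is evicted.

Q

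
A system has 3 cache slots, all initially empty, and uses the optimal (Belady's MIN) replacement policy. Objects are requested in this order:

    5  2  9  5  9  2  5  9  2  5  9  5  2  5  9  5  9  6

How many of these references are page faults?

5 -> miss, frames (5)
2 -> miss, frames (5 2)
9 -> miss, frames (5 2 9)
5 -> hit
9 -> hit
2 -> hit
5 -> hit
9 -> hit
2 -> hit
5 -> hit
9 -> hit
5 -> hit
2 -> hit
5 -> hit
9 -> hit
5 -> hit
9 -> hit
6 -> miss, evict 9, frames (5 2 6)
Page faults: 4.

4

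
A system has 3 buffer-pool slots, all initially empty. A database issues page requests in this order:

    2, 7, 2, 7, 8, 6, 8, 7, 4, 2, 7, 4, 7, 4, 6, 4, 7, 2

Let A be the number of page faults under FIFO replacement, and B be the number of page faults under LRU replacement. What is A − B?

Under FIFO: F F . . F F . . F F F . . . F F . F → 10 faults.
Under LRU: F F . . F F . . F F . . . . F . . F → 8 faults.
A − B = 10 − 8 = 2.

2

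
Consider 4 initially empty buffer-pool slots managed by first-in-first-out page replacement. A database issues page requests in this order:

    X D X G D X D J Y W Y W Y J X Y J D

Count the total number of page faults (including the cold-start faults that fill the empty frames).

8

X → fault, frames [X]
D → fault, frames [X, D]
X → hit
G → fault, frames [X, D, G]
D → hit
X → hit
D → hit
J → fault, frames [X, D, G, J]
Y → fault, evict X, frames [D, G, J, Y]
W → fault, evict D, frames [G, J, Y, W]
Y → hit
W → hit
Y → hit
J → hit
X → fault, evict G, frames [J, Y, W, X]
Y → hit
J → hit
D → fault, evict J, frames [Y, W, X, D]
Page faults: 8.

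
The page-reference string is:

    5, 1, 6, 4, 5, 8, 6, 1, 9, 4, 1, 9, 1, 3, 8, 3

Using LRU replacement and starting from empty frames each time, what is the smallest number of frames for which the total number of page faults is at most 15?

2

f=1: 16 faults
f=2: 14 faults
f=3: 12 faults
f=4: 10 faults
f=5: 9 faults
f=6: 7 faults
f=7: 7 faults
Smallest f with faults ≤ 15 is 2.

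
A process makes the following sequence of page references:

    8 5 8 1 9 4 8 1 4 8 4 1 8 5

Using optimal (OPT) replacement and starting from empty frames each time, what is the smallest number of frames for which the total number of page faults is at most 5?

4

f=1: 14 faults
f=2: 9 faults
f=3: 6 faults
f=4: 5 faults
f=5: 5 faults
Smallest f with faults ≤ 5 is 4.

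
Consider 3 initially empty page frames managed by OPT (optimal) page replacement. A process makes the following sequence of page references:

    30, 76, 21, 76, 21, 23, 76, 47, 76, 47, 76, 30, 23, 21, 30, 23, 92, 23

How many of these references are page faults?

30: miss, frames {30}
76: miss, frames {30,76}
21: miss, frames {30,76,21}
76: hit
21: hit
23: miss, evict 21, frames {30,76,23}
76: hit
47: miss, evict 23, frames {30,76,47}
76: hit
47: hit
76: hit
30: hit
23: miss, evict 47, frames {30,76,23}
21: miss, evict 76, frames {30,23,21}
30: hit
23: hit
92: miss, evict 21, frames {30,23,92}
23: hit
Page faults: 8.

8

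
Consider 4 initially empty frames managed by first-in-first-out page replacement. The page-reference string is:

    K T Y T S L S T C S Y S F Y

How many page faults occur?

8

K → miss, frames (K)
T → miss, frames (K T)
Y → miss, frames (K T Y)
T → hit
S → miss, frames (K T Y S)
L → miss, evict K, frames (T Y S L)
S → hit
T → hit
C → miss, evict T, frames (Y S L C)
S → hit
Y → hit
S → hit
F → miss, evict Y, frames (S L C F)
Y → miss, evict S, frames (L C F Y)
Page faults: 8.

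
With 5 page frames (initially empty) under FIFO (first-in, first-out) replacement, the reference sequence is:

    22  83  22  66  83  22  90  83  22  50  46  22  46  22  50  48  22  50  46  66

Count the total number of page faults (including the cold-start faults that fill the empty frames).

22 → fault, frames (22)
83 → fault, frames (22 83)
22 → hit
66 → fault, frames (22 83 66)
83 → hit
22 → hit
90 → fault, frames (22 83 66 90)
83 → hit
22 → hit
50 → fault, frames (22 83 66 90 50)
46 → fault, evict 22, frames (83 66 90 50 46)
22 → fault, evict 83, frames (66 90 50 46 22)
46 → hit
22 → hit
50 → hit
48 → fault, evict 66, frames (90 50 46 22 48)
22 → hit
50 → hit
46 → hit
66 → fault, evict 90, frames (50 46 22 48 66)
Page faults: 9.

9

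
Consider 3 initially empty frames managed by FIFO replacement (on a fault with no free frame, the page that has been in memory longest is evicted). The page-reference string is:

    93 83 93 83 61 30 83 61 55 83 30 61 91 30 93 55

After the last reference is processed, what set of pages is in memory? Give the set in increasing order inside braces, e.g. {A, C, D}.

{30, 55, 93}

93 → miss, frames (93)
83 → miss, frames (93 83)
93 → hit
83 → hit
61 → miss, frames (93 83 61)
30 → miss, evict 93, frames (83 61 30)
83 → hit
61 → hit
55 → miss, evict 83, frames (61 30 55)
83 → miss, evict 61, frames (30 55 83)
30 → hit
61 → miss, evict 30, frames (55 83 61)
91 → miss, evict 55, frames (83 61 91)
30 → miss, evict 83, frames (61 91 30)
93 → miss, evict 61, frames (91 30 93)
55 → miss, evict 91, frames (30 93 55)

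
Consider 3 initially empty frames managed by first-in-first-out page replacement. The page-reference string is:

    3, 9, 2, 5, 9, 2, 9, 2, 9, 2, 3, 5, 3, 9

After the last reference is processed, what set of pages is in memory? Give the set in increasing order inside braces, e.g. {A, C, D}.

{3, 5, 9}

3: miss, frames [3]
9: miss, frames [3, 9]
2: miss, frames [3, 9, 2]
5: miss, evict 3, frames [9, 2, 5]
9: hit
2: hit
9: hit
2: hit
9: hit
2: hit
3: miss, evict 9, frames [2, 5, 3]
5: hit
3: hit
9: miss, evict 2, frames [5, 3, 9]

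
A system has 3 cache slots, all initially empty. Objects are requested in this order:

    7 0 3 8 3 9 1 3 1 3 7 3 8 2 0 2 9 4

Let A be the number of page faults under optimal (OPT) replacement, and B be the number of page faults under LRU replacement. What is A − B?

Under OPT: F F F F . F F . . . . . F F F . F F → 11 faults.
Under LRU: F F F F . F F . . . F . F F F . F F → 12 faults.
A − B = 11 − 12 = -1.

-1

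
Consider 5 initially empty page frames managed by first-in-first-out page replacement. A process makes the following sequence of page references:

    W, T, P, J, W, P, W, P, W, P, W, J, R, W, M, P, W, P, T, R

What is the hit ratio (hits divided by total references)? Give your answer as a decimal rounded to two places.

W: fault, frames {W}
T: fault, frames {W,T}
P: fault, frames {W,T,P}
J: fault, frames {W,T,P,J}
W: hit
P: hit
W: hit
P: hit
W: hit
P: hit
W: hit
J: hit
R: fault, frames {W,T,P,J,R}
W: hit
M: fault, evict W, frames {T,P,J,R,M}
P: hit
W: fault, evict T, frames {P,J,R,M,W}
P: hit
T: fault, evict P, frames {J,R,M,W,T}
R: hit
Hits: 12 of 20 references → 12/20 = 0.6000.

0.60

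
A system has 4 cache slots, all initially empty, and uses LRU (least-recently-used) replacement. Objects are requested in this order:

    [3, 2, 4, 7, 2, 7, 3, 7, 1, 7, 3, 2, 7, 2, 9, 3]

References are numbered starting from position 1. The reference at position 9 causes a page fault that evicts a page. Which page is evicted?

4

pos 1: 3: miss, frames [3]
pos 2: 2: miss, frames [3, 2]
pos 3: 4: miss, frames [3, 2, 4]
pos 4: 7: miss, frames [3, 2, 4, 7]
pos 5: 2: hit
pos 6: 7: hit
pos 7: 3: hit
pos 8: 7: hit
pos 9: 1: miss, evict 4, frames [2, 3, 7, 1]
At position 9, page 4 is evicted.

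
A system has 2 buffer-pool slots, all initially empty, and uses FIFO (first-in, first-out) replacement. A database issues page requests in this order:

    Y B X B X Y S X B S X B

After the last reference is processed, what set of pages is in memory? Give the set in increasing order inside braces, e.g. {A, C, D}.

Y → miss, frames (Y)
B → miss, frames (Y B)
X → miss, evict Y, frames (B X)
B → hit
X → hit
Y → miss, evict B, frames (X Y)
S → miss, evict X, frames (Y S)
X → miss, evict Y, frames (S X)
B → miss, evict S, frames (X B)
S → miss, evict X, frames (B S)
X → miss, evict B, frames (S X)
B → miss, evict S, frames (X B)

{B, X}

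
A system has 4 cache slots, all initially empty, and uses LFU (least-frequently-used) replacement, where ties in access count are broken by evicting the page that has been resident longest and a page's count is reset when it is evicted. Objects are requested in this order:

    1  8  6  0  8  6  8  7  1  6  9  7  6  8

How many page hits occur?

1 → miss, frames (1)
8 → miss, frames (1 8)
6 → miss, frames (1 8 6)
0 → miss, frames (1 8 6 0)
8 → hit
6 → hit
8 → hit
7 → miss, evict 1, frames (8 6 0 7)
1 → miss, evict 0, frames (8 6 7 1)
6 → hit
9 → miss, evict 7, frames (8 6 1 9)
7 → miss, evict 1, frames (8 6 9 7)
6 → hit
8 → hit
Hits: 6.

6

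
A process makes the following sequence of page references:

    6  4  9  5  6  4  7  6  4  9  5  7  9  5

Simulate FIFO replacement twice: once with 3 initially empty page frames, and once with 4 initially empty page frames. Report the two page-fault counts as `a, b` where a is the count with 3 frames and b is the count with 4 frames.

9, 10

3 frames: F F F F F F F . . F F . . . → 9 faults.
4 frames: F F F F . . F F F F F F . . → 10 faults.
10 > 9: adding a frame increased faults — Belady's anomaly.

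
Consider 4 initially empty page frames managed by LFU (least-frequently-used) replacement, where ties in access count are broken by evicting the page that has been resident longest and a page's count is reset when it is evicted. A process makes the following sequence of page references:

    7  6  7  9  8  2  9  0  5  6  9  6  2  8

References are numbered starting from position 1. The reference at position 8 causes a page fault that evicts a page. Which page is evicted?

pos 1: 7 → miss, frames {7}
pos 2: 6 → miss, frames {7,6}
pos 3: 7 → hit
pos 4: 9 → miss, frames {7,6,9}
pos 5: 8 → miss, frames {7,6,9,8}
pos 6: 2 → miss, evict 6, frames {7,9,8,2}
pos 7: 9 → hit
pos 8: 0 → miss, evict 8, frames {7,9,2,0}
At position 8, page 8 is evicted.

8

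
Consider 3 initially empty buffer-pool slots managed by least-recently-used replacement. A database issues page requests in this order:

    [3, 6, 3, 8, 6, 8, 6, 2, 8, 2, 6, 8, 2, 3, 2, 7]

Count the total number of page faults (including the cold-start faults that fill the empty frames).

6

3 -> miss, frames (3)
6 -> miss, frames (3 6)
3 -> hit
8 -> miss, frames (6 3 8)
6 -> hit
8 -> hit
6 -> hit
2 -> miss, evict 3, frames (8 6 2)
8 -> hit
2 -> hit
6 -> hit
8 -> hit
2 -> hit
3 -> miss, evict 6, frames (8 2 3)
2 -> hit
7 -> miss, evict 8, frames (3 2 7)
Page faults: 6.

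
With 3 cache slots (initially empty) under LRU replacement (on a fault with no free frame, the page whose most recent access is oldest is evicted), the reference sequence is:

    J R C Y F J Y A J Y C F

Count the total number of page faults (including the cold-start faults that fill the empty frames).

J: fault, frames {J}
R: fault, frames {J,R}
C: fault, frames {J,R,C}
Y: fault, evict J, frames {R,C,Y}
F: fault, evict R, frames {C,Y,F}
J: fault, evict C, frames {Y,F,J}
Y: hit
A: fault, evict F, frames {J,Y,A}
J: hit
Y: hit
C: fault, evict A, frames {J,Y,C}
F: fault, evict J, frames {Y,C,F}
Page faults: 9.

9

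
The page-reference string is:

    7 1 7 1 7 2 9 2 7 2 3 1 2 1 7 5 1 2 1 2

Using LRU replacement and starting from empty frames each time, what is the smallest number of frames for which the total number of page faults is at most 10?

3

f=1: 20 faults
f=2: 12 faults
f=3: 9 faults
f=4: 7 faults
f=5: 6 faults
f=6: 6 faults
Smallest f with faults ≤ 10 is 3.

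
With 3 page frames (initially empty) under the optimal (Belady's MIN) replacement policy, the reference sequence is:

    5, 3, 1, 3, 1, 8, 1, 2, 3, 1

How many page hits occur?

5 → fault, frames [5]
3 → fault, frames [5, 3]
1 → fault, frames [5, 3, 1]
3 → hit
1 → hit
8 → fault, evict 5, frames [3, 1, 8]
1 → hit
2 → fault, evict 8, frames [3, 1, 2]
3 → hit
1 → hit
Hits: 5.

5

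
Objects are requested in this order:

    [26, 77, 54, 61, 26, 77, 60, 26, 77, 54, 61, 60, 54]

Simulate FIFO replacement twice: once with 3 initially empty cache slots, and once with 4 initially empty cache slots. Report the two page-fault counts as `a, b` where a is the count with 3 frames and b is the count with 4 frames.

3 frames: F F F F F F F . . F F . . → 9 faults.
4 frames: F F F F . . F F F F F F . → 10 faults.
10 > 9: adding a frame increased faults — Belady's anomaly.

9, 10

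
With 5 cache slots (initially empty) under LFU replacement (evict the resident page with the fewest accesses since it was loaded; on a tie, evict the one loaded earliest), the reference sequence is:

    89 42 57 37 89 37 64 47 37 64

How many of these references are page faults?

6

89 -> miss, frames [89]
42 -> miss, frames [89, 42]
57 -> miss, frames [89, 42, 57]
37 -> miss, frames [89, 42, 57, 37]
89 -> hit
37 -> hit
64 -> miss, frames [89, 42, 57, 37, 64]
47 -> miss, evict 42, frames [89, 57, 37, 64, 47]
37 -> hit
64 -> hit
Page faults: 6.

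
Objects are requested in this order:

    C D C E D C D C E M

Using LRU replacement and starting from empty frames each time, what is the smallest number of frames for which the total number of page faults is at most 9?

2

f=1: 10 faults
f=2: 7 faults
f=3: 4 faults
f=4: 4 faults
Smallest f with faults ≤ 9 is 2.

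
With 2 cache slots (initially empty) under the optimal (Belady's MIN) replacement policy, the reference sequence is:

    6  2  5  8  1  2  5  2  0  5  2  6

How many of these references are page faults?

9

6 -> miss, frames [6]
2 -> miss, frames [6, 2]
5 -> miss, evict 6, frames [2, 5]
8 -> miss, evict 5, frames [2, 8]
1 -> miss, evict 8, frames [2, 1]
2 -> hit
5 -> miss, evict 1, frames [2, 5]
2 -> hit
0 -> miss, evict 2, frames [5, 0]
5 -> hit
2 -> miss, evict 0, frames [5, 2]
6 -> miss, evict 2, frames [5, 6]
Page faults: 9.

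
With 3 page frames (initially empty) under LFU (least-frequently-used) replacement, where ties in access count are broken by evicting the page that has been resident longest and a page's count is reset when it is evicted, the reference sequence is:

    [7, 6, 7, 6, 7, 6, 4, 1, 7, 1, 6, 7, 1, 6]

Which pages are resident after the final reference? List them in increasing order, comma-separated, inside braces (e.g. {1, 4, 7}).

{1, 6, 7}

7 → fault, frames [7]
6 → fault, frames [7, 6]
7 → hit
6 → hit
7 → hit
6 → hit
4 → fault, frames [7, 6, 4]
1 → fault, evict 4, frames [7, 6, 1]
7 → hit
1 → hit
6 → hit
7 → hit
1 → hit
6 → hit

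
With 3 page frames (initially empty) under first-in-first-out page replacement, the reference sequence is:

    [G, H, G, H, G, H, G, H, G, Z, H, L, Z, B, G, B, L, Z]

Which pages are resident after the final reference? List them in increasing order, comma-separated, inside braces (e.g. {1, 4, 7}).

G -> miss, frames [G]
H -> miss, frames [G, H]
G -> hit
H -> hit
G -> hit
H -> hit
G -> hit
H -> hit
G -> hit
Z -> miss, frames [G, H, Z]
H -> hit
L -> miss, evict G, frames [H, Z, L]
Z -> hit
B -> miss, evict H, frames [Z, L, B]
G -> miss, evict Z, frames [L, B, G]
B -> hit
L -> hit
Z -> miss, evict L, frames [B, G, Z]

{B, G, Z}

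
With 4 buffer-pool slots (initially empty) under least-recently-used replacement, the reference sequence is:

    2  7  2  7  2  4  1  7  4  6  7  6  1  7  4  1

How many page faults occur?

2 → miss, frames {2}
7 → miss, frames {2,7}
2 → hit
7 → hit
2 → hit
4 → miss, frames {7,2,4}
1 → miss, frames {7,2,4,1}
7 → hit
4 → hit
6 → miss, evict 2, frames {1,7,4,6}
7 → hit
6 → hit
1 → hit
7 → hit
4 → hit
1 → hit
Page faults: 5.

5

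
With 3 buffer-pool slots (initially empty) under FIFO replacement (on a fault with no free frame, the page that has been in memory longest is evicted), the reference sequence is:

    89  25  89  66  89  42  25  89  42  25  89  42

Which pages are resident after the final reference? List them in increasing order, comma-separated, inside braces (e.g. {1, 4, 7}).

{25, 42, 89}

89 → fault, frames (89)
25 → fault, frames (89 25)
89 → hit
66 → fault, frames (89 25 66)
89 → hit
42 → fault, evict 89, frames (25 66 42)
25 → hit
89 → fault, evict 25, frames (66 42 89)
42 → hit
25 → fault, evict 66, frames (42 89 25)
89 → hit
42 → hit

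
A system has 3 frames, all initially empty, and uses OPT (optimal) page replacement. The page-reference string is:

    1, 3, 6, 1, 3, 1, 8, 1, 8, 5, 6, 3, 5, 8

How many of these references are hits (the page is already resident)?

1: miss, frames {1}
3: miss, frames {1,3}
6: miss, frames {1,3,6}
1: hit
3: hit
1: hit
8: miss, evict 3, frames {1,6,8}
1: hit
8: hit
5: miss, evict 1, frames {6,8,5}
6: hit
3: miss, evict 6, frames {8,5,3}
5: hit
8: hit
Hits: 8.

8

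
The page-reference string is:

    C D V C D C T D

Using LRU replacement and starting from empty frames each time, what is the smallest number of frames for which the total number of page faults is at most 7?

2

f=1: 8 faults
f=2: 7 faults
f=3: 4 faults
f=4: 4 faults
Smallest f with faults ≤ 7 is 2.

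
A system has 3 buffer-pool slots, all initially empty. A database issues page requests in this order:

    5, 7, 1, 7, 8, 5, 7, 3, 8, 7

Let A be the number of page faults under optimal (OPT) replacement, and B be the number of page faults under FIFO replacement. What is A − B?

-3

Under OPT: F F F . F . . F . . → 5 faults.
Under FIFO: F F F . F F F F F . → 8 faults.
A − B = 5 − 8 = -3.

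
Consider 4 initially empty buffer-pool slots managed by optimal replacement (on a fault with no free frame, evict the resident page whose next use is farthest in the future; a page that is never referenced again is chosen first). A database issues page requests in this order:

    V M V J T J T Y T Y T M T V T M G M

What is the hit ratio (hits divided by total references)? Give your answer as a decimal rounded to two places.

0.67

V -> fault, frames {V}
M -> fault, frames {V,M}
V -> hit
J -> fault, frames {V,M,J}
T -> fault, frames {V,M,J,T}
J -> hit
T -> hit
Y -> fault, evict J, frames {V,M,T,Y}
T -> hit
Y -> hit
T -> hit
M -> hit
T -> hit
V -> hit
T -> hit
M -> hit
G -> fault, evict Y, frames {V,M,T,G}
M -> hit
Hits: 12 of 18 references → 12/18 = 0.6667.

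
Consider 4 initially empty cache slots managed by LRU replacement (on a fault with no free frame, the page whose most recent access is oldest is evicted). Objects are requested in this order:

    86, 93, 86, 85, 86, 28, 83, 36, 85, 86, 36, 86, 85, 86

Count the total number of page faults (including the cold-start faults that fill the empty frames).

86 -> fault, frames [86]
93 -> fault, frames [86, 93]
86 -> hit
85 -> fault, frames [93, 86, 85]
86 -> hit
28 -> fault, frames [93, 85, 86, 28]
83 -> fault, evict 93, frames [85, 86, 28, 83]
36 -> fault, evict 85, frames [86, 28, 83, 36]
85 -> fault, evict 86, frames [28, 83, 36, 85]
86 -> fault, evict 28, frames [83, 36, 85, 86]
36 -> hit
86 -> hit
85 -> hit
86 -> hit
Page faults: 8.

8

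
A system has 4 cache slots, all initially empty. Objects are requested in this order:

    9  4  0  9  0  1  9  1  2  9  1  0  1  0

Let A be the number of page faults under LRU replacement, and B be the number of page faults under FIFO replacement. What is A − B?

Under LRU: F F F . . F . . F . . . . . → 5 faults.
Under FIFO: F F F . . F . . F F . . . . → 6 faults.
A − B = 5 − 6 = -1.

-1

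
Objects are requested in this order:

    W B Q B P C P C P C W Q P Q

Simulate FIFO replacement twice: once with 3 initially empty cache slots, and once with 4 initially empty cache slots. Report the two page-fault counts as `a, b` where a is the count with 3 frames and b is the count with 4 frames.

3 frames: F F F . F F . . . . F F F . → 8 faults.
4 frames: F F F . F F . . . . F . . . → 6 faults.
6 < 8: adding a frame reduced faults, as is typical.

8, 6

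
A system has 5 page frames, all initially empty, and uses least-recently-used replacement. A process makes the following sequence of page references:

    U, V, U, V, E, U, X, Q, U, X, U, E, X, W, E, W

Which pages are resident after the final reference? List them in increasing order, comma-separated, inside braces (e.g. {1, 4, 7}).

U → miss, frames {U}
V → miss, frames {U,V}
U → hit
V → hit
E → miss, frames {U,V,E}
U → hit
X → miss, frames {V,E,U,X}
Q → miss, frames {V,E,U,X,Q}
U → hit
X → hit
U → hit
E → hit
X → hit
W → miss, evict V, frames {Q,U,E,X,W}
E → hit
W → hit

{E, Q, U, W, X}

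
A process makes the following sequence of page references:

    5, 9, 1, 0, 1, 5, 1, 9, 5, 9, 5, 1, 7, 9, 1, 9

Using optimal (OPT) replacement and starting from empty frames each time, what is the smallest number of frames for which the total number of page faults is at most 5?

4

f=1: 16 faults
f=2: 9 faults
f=3: 6 faults
f=4: 5 faults
f=5: 5 faults
Smallest f with faults ≤ 5 is 4.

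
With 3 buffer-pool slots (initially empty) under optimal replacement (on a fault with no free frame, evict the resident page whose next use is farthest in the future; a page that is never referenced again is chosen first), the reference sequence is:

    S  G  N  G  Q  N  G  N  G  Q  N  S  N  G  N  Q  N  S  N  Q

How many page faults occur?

S → miss, frames [S]
G → miss, frames [S, G]
N → miss, frames [S, G, N]
G → hit
Q → miss, evict S, frames [G, N, Q]
N → hit
G → hit
N → hit
G → hit
Q → hit
N → hit
S → miss, evict Q, frames [G, N, S]
N → hit
G → hit
N → hit
Q → miss, evict G, frames [N, S, Q]
N → hit
S → hit
N → hit
Q → hit
Page faults: 6.

6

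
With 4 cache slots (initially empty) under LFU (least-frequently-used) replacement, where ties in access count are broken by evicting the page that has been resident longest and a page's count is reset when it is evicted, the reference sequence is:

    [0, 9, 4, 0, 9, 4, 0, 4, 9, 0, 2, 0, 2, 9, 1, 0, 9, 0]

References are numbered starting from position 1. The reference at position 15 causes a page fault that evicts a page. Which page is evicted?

2

pos 1: 0 -> fault, frames (0)
pos 2: 9 -> fault, frames (0 9)
pos 3: 4 -> fault, frames (0 9 4)
pos 4: 0 -> hit
pos 5: 9 -> hit
pos 6: 4 -> hit
pos 7: 0 -> hit
pos 8: 4 -> hit
pos 9: 9 -> hit
pos 10: 0 -> hit
pos 11: 2 -> fault, frames (0 9 4 2)
pos 12: 0 -> hit
pos 13: 2 -> hit
pos 14: 9 -> hit
pos 15: 1 -> fault, evict 2, frames (0 9 4 1)
At position 15, page 2 is evicted.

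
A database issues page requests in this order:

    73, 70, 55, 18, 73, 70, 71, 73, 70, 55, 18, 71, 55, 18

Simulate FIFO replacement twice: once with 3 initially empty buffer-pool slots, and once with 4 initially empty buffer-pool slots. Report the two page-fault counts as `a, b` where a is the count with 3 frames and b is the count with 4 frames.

9, 10

3 frames: F F F F F F F . . F F . . . → 9 faults.
4 frames: F F F F . . F F F F F F . . → 10 faults.
10 > 9: adding a frame increased faults — Belady's anomaly.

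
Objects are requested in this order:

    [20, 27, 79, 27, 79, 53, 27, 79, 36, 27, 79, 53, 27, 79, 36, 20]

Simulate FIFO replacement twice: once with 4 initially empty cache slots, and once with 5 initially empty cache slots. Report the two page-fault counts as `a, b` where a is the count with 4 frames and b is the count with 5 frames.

4 frames: F F F . . F . . F . . . . . . F → 6 faults.
5 frames: F F F . . F . . F . . . . . . . → 5 faults.
5 < 6: adding a frame reduced faults, as is typical.

6, 5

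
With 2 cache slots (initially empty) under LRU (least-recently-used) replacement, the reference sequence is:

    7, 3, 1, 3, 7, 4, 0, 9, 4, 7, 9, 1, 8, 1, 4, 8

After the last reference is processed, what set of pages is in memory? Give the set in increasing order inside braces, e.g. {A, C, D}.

{4, 8}

7 → miss, frames [7]
3 → miss, frames [7, 3]
1 → miss, evict 7, frames [3, 1]
3 → hit
7 → miss, evict 1, frames [3, 7]
4 → miss, evict 3, frames [7, 4]
0 → miss, evict 7, frames [4, 0]
9 → miss, evict 4, frames [0, 9]
4 → miss, evict 0, frames [9, 4]
7 → miss, evict 9, frames [4, 7]
9 → miss, evict 4, frames [7, 9]
1 → miss, evict 7, frames [9, 1]
8 → miss, evict 9, frames [1, 8]
1 → hit
4 → miss, evict 8, frames [1, 4]
8 → miss, evict 1, frames [4, 8]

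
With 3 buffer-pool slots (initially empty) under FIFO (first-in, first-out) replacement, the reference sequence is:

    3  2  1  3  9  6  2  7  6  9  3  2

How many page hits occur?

2

3 -> fault, frames (3)
2 -> fault, frames (3 2)
1 -> fault, frames (3 2 1)
3 -> hit
9 -> fault, evict 3, frames (2 1 9)
6 -> fault, evict 2, frames (1 9 6)
2 -> fault, evict 1, frames (9 6 2)
7 -> fault, evict 9, frames (6 2 7)
6 -> hit
9 -> fault, evict 6, frames (2 7 9)
3 -> fault, evict 2, frames (7 9 3)
2 -> fault, evict 7, frames (9 3 2)
Hits: 2.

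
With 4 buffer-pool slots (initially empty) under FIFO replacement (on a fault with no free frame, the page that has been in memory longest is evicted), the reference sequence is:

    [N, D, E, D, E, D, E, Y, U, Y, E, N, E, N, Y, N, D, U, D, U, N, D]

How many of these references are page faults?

7

N -> fault, frames [N]
D -> fault, frames [N, D]
E -> fault, frames [N, D, E]
D -> hit
E -> hit
D -> hit
E -> hit
Y -> fault, frames [N, D, E, Y]
U -> fault, evict N, frames [D, E, Y, U]
Y -> hit
E -> hit
N -> fault, evict D, frames [E, Y, U, N]
E -> hit
N -> hit
Y -> hit
N -> hit
D -> fault, evict E, frames [Y, U, N, D]
U -> hit
D -> hit
U -> hit
N -> hit
D -> hit
Page faults: 7.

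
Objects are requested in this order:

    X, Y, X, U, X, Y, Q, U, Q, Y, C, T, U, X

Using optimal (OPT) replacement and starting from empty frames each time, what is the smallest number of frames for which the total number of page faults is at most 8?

f=1: 14 faults
f=2: 9 faults
f=3: 7 faults
f=4: 6 faults
f=5: 6 faults
f=6: 6 faults
Smallest f with faults ≤ 8 is 3.

3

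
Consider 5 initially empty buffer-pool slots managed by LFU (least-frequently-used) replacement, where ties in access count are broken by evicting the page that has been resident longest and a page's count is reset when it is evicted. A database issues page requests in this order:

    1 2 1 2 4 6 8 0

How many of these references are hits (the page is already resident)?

2

1 -> fault, frames {1}
2 -> fault, frames {1,2}
1 -> hit
2 -> hit
4 -> fault, frames {1,2,4}
6 -> fault, frames {1,2,4,6}
8 -> fault, frames {1,2,4,6,8}
0 -> fault, evict 4, frames {1,2,6,8,0}
Hits: 2.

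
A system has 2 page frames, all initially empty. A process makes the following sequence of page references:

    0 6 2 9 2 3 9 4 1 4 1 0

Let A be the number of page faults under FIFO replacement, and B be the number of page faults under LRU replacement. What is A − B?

Under FIFO: F F F F . F . F F . . F → 8 faults.
Under LRU: F F F F . F F F F . . F → 9 faults.
A − B = 8 − 9 = -1.

-1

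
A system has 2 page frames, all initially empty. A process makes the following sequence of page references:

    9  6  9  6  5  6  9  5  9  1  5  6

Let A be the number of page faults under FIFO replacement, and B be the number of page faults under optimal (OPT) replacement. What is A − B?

1

Under FIFO: F F . . F . F . . F F F → 7 faults.
Under OPT: F F . . F . F . . F . F → 6 faults.
A − B = 7 − 6 = 1.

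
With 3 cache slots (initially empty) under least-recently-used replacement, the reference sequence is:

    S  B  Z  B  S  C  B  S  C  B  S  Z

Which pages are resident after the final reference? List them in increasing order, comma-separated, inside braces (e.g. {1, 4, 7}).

S: fault, frames [S]
B: fault, frames [S, B]
Z: fault, frames [S, B, Z]
B: hit
S: hit
C: fault, evict Z, frames [B, S, C]
B: hit
S: hit
C: hit
B: hit
S: hit
Z: fault, evict C, frames [B, S, Z]

{B, S, Z}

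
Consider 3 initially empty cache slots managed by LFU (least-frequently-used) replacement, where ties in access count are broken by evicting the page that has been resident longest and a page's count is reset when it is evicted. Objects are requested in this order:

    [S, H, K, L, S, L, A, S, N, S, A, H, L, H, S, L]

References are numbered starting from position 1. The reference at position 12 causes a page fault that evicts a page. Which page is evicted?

pos 1: S -> fault, frames [S]
pos 2: H -> fault, frames [S, H]
pos 3: K -> fault, frames [S, H, K]
pos 4: L -> fault, evict S, frames [H, K, L]
pos 5: S -> fault, evict H, frames [K, L, S]
pos 6: L -> hit
pos 7: A -> fault, evict K, frames [L, S, A]
pos 8: S -> hit
pos 9: N -> fault, evict A, frames [L, S, N]
pos 10: S -> hit
pos 11: A -> fault, evict N, frames [L, S, A]
pos 12: H -> fault, evict A, frames [L, S, H]
At position 12, page A is evicted.

A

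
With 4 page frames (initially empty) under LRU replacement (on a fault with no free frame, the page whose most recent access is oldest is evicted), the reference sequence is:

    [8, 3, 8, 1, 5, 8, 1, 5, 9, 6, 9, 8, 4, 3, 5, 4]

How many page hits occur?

8: fault, frames {8}
3: fault, frames {8,3}
8: hit
1: fault, frames {3,8,1}
5: fault, frames {3,8,1,5}
8: hit
1: hit
5: hit
9: fault, evict 3, frames {8,1,5,9}
6: fault, evict 8, frames {1,5,9,6}
9: hit
8: fault, evict 1, frames {5,6,9,8}
4: fault, evict 5, frames {6,9,8,4}
3: fault, evict 6, frames {9,8,4,3}
5: fault, evict 9, frames {8,4,3,5}
4: hit
Hits: 6.

6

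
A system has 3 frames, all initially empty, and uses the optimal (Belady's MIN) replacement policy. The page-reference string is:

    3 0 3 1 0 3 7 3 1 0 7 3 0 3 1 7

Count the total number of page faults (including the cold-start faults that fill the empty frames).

3 -> fault, frames [3]
0 -> fault, frames [3, 0]
3 -> hit
1 -> fault, frames [3, 0, 1]
0 -> hit
3 -> hit
7 -> fault, evict 0, frames [3, 1, 7]
3 -> hit
1 -> hit
0 -> fault, evict 1, frames [3, 7, 0]
7 -> hit
3 -> hit
0 -> hit
3 -> hit
1 -> fault, evict 0, frames [3, 7, 1]
7 -> hit
Page faults: 6.

6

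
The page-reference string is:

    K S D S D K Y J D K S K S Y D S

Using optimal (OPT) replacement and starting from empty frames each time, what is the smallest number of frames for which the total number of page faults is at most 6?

f=1: 16 faults
f=2: 10 faults
f=3: 7 faults
f=4: 6 faults
f=5: 5 faults
Smallest f with faults ≤ 6 is 4.

4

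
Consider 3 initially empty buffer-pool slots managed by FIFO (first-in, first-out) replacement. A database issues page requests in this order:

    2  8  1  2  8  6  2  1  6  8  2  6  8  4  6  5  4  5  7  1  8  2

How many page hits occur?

9

2 → fault, frames (2)
8 → fault, frames (2 8)
1 → fault, frames (2 8 1)
2 → hit
8 → hit
6 → fault, evict 2, frames (8 1 6)
2 → fault, evict 8, frames (1 6 2)
1 → hit
6 → hit
8 → fault, evict 1, frames (6 2 8)
2 → hit
6 → hit
8 → hit
4 → fault, evict 6, frames (2 8 4)
6 → fault, evict 2, frames (8 4 6)
5 → fault, evict 8, frames (4 6 5)
4 → hit
5 → hit
7 → fault, evict 4, frames (6 5 7)
1 → fault, evict 6, frames (5 7 1)
8 → fault, evict 5, frames (7 1 8)
2 → fault, evict 7, frames (1 8 2)
Hits: 9.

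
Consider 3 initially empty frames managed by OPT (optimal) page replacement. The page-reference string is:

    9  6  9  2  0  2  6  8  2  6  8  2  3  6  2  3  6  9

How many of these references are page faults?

9: fault, frames [9]
6: fault, frames [9, 6]
9: hit
2: fault, frames [9, 6, 2]
0: fault, evict 9, frames [6, 2, 0]
2: hit
6: hit
8: fault, evict 0, frames [6, 2, 8]
2: hit
6: hit
8: hit
2: hit
3: fault, evict 8, frames [6, 2, 3]
6: hit
2: hit
3: hit
6: hit
9: fault, evict 3, frames [6, 2, 9]
Page faults: 7.

7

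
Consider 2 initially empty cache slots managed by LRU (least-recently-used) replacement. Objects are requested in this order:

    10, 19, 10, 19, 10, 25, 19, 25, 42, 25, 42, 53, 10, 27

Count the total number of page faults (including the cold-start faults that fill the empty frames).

8

10: fault, frames (10)
19: fault, frames (10 19)
10: hit
19: hit
10: hit
25: fault, evict 19, frames (10 25)
19: fault, evict 10, frames (25 19)
25: hit
42: fault, evict 19, frames (25 42)
25: hit
42: hit
53: fault, evict 25, frames (42 53)
10: fault, evict 42, frames (53 10)
27: fault, evict 53, frames (10 27)
Page faults: 8.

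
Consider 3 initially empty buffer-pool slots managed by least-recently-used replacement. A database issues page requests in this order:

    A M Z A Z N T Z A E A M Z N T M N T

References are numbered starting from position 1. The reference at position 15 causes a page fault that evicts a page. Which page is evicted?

pos 1: A → miss, frames [A]
pos 2: M → miss, frames [A, M]
pos 3: Z → miss, frames [A, M, Z]
pos 4: A → hit
pos 5: Z → hit
pos 6: N → miss, evict M, frames [A, Z, N]
pos 7: T → miss, evict A, frames [Z, N, T]
pos 8: Z → hit
pos 9: A → miss, evict N, frames [T, Z, A]
pos 10: E → miss, evict T, frames [Z, A, E]
pos 11: A → hit
pos 12: M → miss, evict Z, frames [E, A, M]
pos 13: Z → miss, evict E, frames [A, M, Z]
pos 14: N → miss, evict A, frames [M, Z, N]
pos 15: T → miss, evict M, frames [Z, N, T]
At position 15, page M is evicted.

M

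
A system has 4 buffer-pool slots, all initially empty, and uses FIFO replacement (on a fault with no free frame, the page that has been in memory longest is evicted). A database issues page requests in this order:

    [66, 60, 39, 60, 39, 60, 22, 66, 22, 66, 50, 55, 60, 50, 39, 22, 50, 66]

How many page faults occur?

11

66: fault, frames (66)
60: fault, frames (66 60)
39: fault, frames (66 60 39)
60: hit
39: hit
60: hit
22: fault, frames (66 60 39 22)
66: hit
22: hit
66: hit
50: fault, evict 66, frames (60 39 22 50)
55: fault, evict 60, frames (39 22 50 55)
60: fault, evict 39, frames (22 50 55 60)
50: hit
39: fault, evict 22, frames (50 55 60 39)
22: fault, evict 50, frames (55 60 39 22)
50: fault, evict 55, frames (60 39 22 50)
66: fault, evict 60, frames (39 22 50 66)
Page faults: 11.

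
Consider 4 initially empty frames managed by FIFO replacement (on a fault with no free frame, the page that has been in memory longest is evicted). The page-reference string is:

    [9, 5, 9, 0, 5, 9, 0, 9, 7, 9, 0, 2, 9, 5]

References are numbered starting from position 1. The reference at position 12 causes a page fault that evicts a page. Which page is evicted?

pos 1: 9 -> miss, frames (9)
pos 2: 5 -> miss, frames (9 5)
pos 3: 9 -> hit
pos 4: 0 -> miss, frames (9 5 0)
pos 5: 5 -> hit
pos 6: 9 -> hit
pos 7: 0 -> hit
pos 8: 9 -> hit
pos 9: 7 -> miss, frames (9 5 0 7)
pos 10: 9 -> hit
pos 11: 0 -> hit
pos 12: 2 -> miss, evict 9, frames (5 0 7 2)
At position 12, page 9 is evicted.

9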